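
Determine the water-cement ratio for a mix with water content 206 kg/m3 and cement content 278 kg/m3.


w/c = water / cement
w/c = 206 / 278 = 0.741

0.741


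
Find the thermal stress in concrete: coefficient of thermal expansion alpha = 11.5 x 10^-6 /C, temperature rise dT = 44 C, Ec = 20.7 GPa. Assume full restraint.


sigma = alpha * dT * Ec
= 11.5e-6 * 44 * 20.7 * 1000
= 10.474 MPa

10.474


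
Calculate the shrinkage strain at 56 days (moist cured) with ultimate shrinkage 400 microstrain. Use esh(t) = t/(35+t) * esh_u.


esh(56) = 56 / (35 + 56) * 400
= 56 / 91 * 400
= 246.2 microstrain

246.2


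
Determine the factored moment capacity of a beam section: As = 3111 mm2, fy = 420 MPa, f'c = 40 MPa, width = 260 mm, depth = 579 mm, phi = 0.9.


a = As * fy / (0.85 * f'c * b)
= 3111 * 420 / (0.85 * 40 * 260)
= 147.8077 mm
Mn = As * fy * (d - a/2) / 10^6
= 659.9687 kN-m
phi*Mn = 0.9 * 659.9687 = 593.97 kN-m

593.97


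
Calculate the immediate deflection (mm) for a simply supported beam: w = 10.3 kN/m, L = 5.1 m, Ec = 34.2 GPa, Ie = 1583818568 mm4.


Convert: L = 5.1 m = 5100 mm, Ec = 34.2 GPa = 34200 MPa
delta = 5 * 10.3 * 5100^4 / (384 * 34200 * 1583818568)
= 1.68 mm

1.68


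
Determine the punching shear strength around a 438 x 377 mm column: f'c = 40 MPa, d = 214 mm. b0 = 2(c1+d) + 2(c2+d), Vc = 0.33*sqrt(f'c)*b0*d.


b0 = 2*(438 + 214) + 2*(377 + 214) = 2486 mm
Vc = 0.33 * sqrt(40) * 2486 * 214 / 1000
= 1110.35 kN

1110.35


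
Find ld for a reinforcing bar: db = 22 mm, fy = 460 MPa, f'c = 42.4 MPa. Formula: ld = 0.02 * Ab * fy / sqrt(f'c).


Ab = pi * 22^2 / 4 = 380.133 mm2
ld = 0.02 * 380.133 * 460 / sqrt(42.4)
= 537.1 mm

537.1


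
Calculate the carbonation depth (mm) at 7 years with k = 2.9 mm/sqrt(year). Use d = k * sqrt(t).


depth = k * sqrt(t)
= 2.9 * sqrt(7)
= 7.67 mm

7.67


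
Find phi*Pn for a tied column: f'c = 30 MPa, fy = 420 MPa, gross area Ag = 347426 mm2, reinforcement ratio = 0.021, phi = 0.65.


Ast = rho * Ag = 0.021 * 347426 = 7295.946 mm2
phi*Pn = 0.65 * 0.80 * (0.85 * 30 * (347426 - 7295.946) + 420 * 7295.946) / 1000
= 6103.56 kN

6103.56


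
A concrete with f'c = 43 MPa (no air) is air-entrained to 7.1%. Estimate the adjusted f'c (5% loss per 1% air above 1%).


Strength loss = (7.1 - 1) * 5 = 30.5%
f'c = 43 * (1 - 30.5/100)
= 29.89 MPa

29.89


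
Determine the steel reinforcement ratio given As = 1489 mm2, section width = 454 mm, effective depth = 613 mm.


rho = As / (b * d)
= 1489 / (454 * 613)
= 0.0054

0.0054


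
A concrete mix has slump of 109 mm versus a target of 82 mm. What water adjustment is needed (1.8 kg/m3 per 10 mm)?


Difference = 82 - 109 = -27 mm
Water adjustment = -27 * 1.8 / 10 = -4.9 kg/m3

-4.9


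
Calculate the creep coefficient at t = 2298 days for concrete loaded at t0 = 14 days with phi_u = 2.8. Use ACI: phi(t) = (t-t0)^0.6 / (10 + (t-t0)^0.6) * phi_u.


dt = 2298 - 14 = 2284
phi = 2284^0.6 / (10 + 2284^0.6) * 2.8
= 2.553

2.553


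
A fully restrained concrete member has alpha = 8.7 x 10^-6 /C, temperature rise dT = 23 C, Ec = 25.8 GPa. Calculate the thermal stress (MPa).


sigma = alpha * dT * Ec
= 8.7e-6 * 23 * 25.8 * 1000
= 5.163 MPa

5.163


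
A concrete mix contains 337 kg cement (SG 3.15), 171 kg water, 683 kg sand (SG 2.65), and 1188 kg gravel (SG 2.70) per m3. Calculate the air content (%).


Vol cement = 337 / (3.15 * 1000) = 0.106984 m3
Vol water = 171 / 1000 = 0.171 m3
Vol sand = 683 / (2.65 * 1000) = 0.257736 m3
Vol gravel = 1188 / (2.70 * 1000) = 0.44 m3
Total solid + water volume = 0.97572 m3
Air = (1 - 0.97572) * 100 = 2.43%

2.43


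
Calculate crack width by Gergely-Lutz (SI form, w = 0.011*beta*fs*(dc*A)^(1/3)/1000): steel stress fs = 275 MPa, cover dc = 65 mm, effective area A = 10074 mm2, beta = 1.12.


w = 0.011 * beta * fs * (dc * A)^(1/3) / 1000
= 0.011 * 1.12 * 275 * (65 * 10074)^(1/3) / 1000
= 0.294 mm

0.294


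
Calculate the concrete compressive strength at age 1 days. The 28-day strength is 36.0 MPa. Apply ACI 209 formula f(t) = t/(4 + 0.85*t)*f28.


f(1) = 1 / (4 + 0.85 * 1) * 36.0
= 1 / 4.85 * 36.0
= 7.42 MPa

7.42


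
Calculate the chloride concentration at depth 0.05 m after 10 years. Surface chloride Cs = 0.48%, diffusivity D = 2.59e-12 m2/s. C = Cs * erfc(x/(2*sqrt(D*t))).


t_seconds = 10 * 365.25 * 24 * 3600 = 315576000.0 s
arg = 0.05 / (2 * sqrt(2.59e-12 * 315576000.0))
= 0.8745
erfc(0.8745) = 0.2162
C = 0.48 * 0.2162 = 0.1038%

0.1038


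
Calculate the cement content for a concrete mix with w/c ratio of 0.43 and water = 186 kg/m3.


Cement = water / (w/c)
= 186 / 0.43
= 432.6 kg/m3

432.6


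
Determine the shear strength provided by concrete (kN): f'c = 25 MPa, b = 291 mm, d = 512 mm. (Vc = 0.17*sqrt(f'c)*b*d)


Vc = 0.17 * sqrt(25) * 291 * 512 / 1000
= 126.64 kN

126.64


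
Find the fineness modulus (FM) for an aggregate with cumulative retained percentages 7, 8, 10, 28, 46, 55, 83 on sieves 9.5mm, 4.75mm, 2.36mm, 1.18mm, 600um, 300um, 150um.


FM = sum(cumulative % retained) / 100
= 237 / 100
= 2.37

2.37


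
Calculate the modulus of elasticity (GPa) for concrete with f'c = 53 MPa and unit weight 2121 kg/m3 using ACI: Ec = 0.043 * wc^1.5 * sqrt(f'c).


Ec = 0.043 * 2121^1.5 * sqrt(53) / 1000
= 30.58 GPa

30.58


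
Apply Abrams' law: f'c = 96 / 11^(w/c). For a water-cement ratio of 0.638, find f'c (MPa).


f'c = 96 / 11^0.638
= 96 / 4.618
= 20.79 MPa

20.79


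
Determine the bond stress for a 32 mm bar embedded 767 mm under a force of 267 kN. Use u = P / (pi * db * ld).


u = P / (pi * db * ld)
= 267 * 1000 / (pi * 32 * 767)
= 3.463 MPa

3.463


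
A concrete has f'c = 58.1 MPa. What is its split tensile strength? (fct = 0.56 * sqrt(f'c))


fct = 0.56 * sqrt(58.1)
= 0.56 * 7.622
= 4.269 MPa

4.269


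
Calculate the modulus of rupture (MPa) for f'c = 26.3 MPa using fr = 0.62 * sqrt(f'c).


fr = 0.62 * sqrt(26.3)
= 3.18 MPa

3.18


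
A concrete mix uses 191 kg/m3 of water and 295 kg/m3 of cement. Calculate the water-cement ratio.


w/c = water / cement
w/c = 191 / 295 = 0.647

0.647


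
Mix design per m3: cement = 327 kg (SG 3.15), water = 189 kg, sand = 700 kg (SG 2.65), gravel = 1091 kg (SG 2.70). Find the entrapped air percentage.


Vol cement = 327 / (3.15 * 1000) = 0.10381 m3
Vol water = 189 / 1000 = 0.189 m3
Vol sand = 700 / (2.65 * 1000) = 0.264151 m3
Vol gravel = 1091 / (2.70 * 1000) = 0.404074 m3
Total solid + water volume = 0.961035 m3
Air = (1 - 0.961035) * 100 = 3.9%

3.9


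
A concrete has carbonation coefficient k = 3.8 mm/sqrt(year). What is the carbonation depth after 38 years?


depth = k * sqrt(t)
= 3.8 * sqrt(38)
= 23.42 mm

23.42


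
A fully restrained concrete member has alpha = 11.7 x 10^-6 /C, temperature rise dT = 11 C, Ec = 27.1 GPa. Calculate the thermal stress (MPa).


sigma = alpha * dT * Ec
= 11.7e-6 * 11 * 27.1 * 1000
= 3.488 MPa

3.488


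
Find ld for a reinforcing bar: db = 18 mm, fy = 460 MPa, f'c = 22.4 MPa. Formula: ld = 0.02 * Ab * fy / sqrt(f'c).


Ab = pi * 18^2 / 4 = 254.469 mm2
ld = 0.02 * 254.469 * 460 / sqrt(22.4)
= 494.7 mm

494.7


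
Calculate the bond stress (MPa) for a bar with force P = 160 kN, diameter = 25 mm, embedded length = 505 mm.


u = P / (pi * db * ld)
= 160 * 1000 / (pi * 25 * 505)
= 4.034 MPa

4.034


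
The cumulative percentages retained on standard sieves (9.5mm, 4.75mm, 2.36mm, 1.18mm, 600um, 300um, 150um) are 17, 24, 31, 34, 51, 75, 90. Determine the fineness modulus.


FM = sum(cumulative % retained) / 100
= 322 / 100
= 3.22

3.22


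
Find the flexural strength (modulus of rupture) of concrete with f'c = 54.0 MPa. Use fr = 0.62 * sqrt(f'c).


fr = 0.62 * sqrt(54.0)
= 4.556 MPa

4.556


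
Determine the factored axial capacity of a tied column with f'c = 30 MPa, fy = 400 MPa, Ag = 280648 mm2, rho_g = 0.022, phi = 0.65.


Ast = rho * Ag = 0.022 * 280648 = 6174.256 mm2
phi*Pn = 0.65 * 0.80 * (0.85 * 30 * (280648 - 6174.256) + 400 * 6174.256) / 1000
= 4923.77 kN

4923.77


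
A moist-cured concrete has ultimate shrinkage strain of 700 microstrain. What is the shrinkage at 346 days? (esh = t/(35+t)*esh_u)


esh(346) = 346 / (35 + 346) * 700
= 346 / 381 * 700
= 635.7 microstrain

635.7


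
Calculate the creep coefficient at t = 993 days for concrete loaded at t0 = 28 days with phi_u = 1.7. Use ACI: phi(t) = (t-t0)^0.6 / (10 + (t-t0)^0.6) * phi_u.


dt = 993 - 28 = 965
phi = 965^0.6 / (10 + 965^0.6) * 1.7
= 1.463

1.463


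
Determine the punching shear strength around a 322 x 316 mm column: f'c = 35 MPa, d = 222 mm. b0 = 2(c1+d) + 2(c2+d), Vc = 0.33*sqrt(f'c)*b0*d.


b0 = 2*(322 + 222) + 2*(316 + 222) = 2164 mm
Vc = 0.33 * sqrt(35) * 2164 * 222 / 1000
= 937.9 kN

937.9


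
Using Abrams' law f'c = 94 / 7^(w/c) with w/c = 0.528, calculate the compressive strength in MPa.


f'c = 94 / 7^0.528
= 94 / 2.794
= 33.64 MPa

33.64


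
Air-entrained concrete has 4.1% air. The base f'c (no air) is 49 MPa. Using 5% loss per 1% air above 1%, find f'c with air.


Strength loss = (4.1 - 1) * 5 = 15.5%
f'c = 49 * (1 - 15.5/100)
= 41.41 MPa

41.41


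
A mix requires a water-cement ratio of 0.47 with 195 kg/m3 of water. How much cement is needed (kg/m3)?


Cement = water / (w/c)
= 195 / 0.47
= 414.9 kg/m3

414.9


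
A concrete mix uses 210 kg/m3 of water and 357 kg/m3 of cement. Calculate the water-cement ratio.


w/c = water / cement
w/c = 210 / 357 = 0.588

0.588


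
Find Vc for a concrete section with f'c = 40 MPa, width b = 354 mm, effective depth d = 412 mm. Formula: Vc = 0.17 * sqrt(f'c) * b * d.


Vc = 0.17 * sqrt(40) * 354 * 412 / 1000
= 156.81 kN

156.81


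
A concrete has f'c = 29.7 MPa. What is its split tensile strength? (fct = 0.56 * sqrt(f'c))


fct = 0.56 * sqrt(29.7)
= 0.56 * 5.45
= 3.052 MPa

3.052


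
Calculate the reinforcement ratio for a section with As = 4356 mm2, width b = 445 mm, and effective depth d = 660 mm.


rho = As / (b * d)
= 4356 / (445 * 660)
= 0.0148

0.0148


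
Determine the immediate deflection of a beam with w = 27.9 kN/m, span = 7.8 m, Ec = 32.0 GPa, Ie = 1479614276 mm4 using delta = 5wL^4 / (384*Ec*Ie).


Convert: L = 7.8 m = 7800 mm, Ec = 32.0 GPa = 32000 MPa
delta = 5 * 27.9 * 7800^4 / (384 * 32000 * 1479614276)
= 28.4 mm

28.4


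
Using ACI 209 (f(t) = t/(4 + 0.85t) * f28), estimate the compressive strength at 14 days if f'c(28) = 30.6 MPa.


f(14) = 14 / (4 + 0.85 * 14) * 30.6
= 14 / 15.9 * 30.6
= 26.94 MPa

26.94


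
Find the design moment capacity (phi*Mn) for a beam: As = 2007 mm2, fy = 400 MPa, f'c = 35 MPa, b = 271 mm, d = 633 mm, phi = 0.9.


a = As * fy / (0.85 * f'c * b)
= 2007 * 400 / (0.85 * 35 * 271)
= 99.5752 mm
Mn = As * fy * (d - a/2) / 10^6
= 468.2029 kN-m
phi*Mn = 0.9 * 468.2029 = 421.38 kN-m

421.38


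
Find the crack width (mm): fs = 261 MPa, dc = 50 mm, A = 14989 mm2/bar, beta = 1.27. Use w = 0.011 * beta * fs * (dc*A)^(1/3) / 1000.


w = 0.011 * beta * fs * (dc * A)^(1/3) / 1000
= 0.011 * 1.27 * 261 * (50 * 14989)^(1/3) / 1000
= 0.331 mm

0.331


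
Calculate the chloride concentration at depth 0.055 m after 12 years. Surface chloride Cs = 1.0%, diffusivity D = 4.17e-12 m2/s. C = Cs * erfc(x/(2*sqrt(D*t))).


t_seconds = 12 * 365.25 * 24 * 3600 = 378691200.0 s
arg = 0.055 / (2 * sqrt(4.17e-12 * 378691200.0))
= 0.692
erfc(0.692) = 0.3277
C = 1.0 * 0.3277 = 0.3277%

0.3277


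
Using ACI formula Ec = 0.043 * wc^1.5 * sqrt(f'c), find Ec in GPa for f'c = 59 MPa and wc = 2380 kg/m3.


Ec = 0.043 * 2380^1.5 * sqrt(59) / 1000
= 38.35 GPa

38.35


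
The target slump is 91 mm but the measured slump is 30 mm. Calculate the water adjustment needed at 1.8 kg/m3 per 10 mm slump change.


Difference = 91 - 30 = 61 mm
Water adjustment = 61 * 1.8 / 10 = 11.0 kg/m3

11.0


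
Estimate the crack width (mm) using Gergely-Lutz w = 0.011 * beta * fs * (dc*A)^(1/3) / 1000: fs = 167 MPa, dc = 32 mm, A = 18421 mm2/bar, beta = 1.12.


w = 0.011 * beta * fs * (dc * A)^(1/3) / 1000
= 0.011 * 1.12 * 167 * (32 * 18421)^(1/3) / 1000
= 0.173 mm

0.173


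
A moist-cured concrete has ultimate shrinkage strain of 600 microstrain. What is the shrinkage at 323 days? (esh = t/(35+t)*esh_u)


esh(323) = 323 / (35 + 323) * 600
= 323 / 358 * 600
= 541.3 microstrain

541.3


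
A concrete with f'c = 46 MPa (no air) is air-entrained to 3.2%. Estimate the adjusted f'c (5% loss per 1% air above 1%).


Strength loss = (3.2 - 1) * 5 = 11.0%
f'c = 46 * (1 - 11.0/100)
= 40.94 MPa

40.94


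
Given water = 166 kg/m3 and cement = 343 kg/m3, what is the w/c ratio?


w/c = water / cement
w/c = 166 / 343 = 0.484

0.484


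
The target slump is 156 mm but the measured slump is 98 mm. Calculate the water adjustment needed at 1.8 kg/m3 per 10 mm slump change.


Difference = 156 - 98 = 58 mm
Water adjustment = 58 * 1.8 / 10 = 10.4 kg/m3

10.4


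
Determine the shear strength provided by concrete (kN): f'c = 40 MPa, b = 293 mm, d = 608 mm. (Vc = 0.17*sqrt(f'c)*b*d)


Vc = 0.17 * sqrt(40) * 293 * 608 / 1000
= 191.54 kN

191.54


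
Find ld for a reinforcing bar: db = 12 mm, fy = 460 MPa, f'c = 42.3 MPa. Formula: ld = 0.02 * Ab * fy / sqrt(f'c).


Ab = pi * 12^2 / 4 = 113.097 mm2
ld = 0.02 * 113.097 * 460 / sqrt(42.3)
= 160.0 mm

160.0


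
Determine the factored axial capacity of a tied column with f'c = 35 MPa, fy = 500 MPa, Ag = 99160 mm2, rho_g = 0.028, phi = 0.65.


Ast = rho * Ag = 0.028 * 99160 = 2776.48 mm2
phi*Pn = 0.65 * 0.80 * (0.85 * 35 * (99160 - 2776.48) + 500 * 2776.48) / 1000
= 2212.94 kN

2212.94


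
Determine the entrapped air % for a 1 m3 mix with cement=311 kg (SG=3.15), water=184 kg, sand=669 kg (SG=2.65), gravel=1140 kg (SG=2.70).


Vol cement = 311 / (3.15 * 1000) = 0.09873 m3
Vol water = 184 / 1000 = 0.184 m3
Vol sand = 669 / (2.65 * 1000) = 0.252453 m3
Vol gravel = 1140 / (2.70 * 1000) = 0.422222 m3
Total solid + water volume = 0.957405 m3
Air = (1 - 0.957405) * 100 = 4.26%

4.26


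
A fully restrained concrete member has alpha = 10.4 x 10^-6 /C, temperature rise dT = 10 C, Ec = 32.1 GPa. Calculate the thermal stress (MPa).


sigma = alpha * dT * Ec
= 10.4e-6 * 10 * 32.1 * 1000
= 3.338 MPa

3.338


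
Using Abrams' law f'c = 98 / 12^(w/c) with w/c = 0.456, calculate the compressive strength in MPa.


f'c = 98 / 12^0.456
= 98 / 3.105
= 31.56 MPa

31.56


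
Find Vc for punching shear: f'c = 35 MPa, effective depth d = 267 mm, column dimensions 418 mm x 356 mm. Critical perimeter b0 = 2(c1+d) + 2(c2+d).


b0 = 2*(418 + 267) + 2*(356 + 267) = 2616 mm
Vc = 0.33 * sqrt(35) * 2616 * 267 / 1000
= 1363.63 kN

1363.63


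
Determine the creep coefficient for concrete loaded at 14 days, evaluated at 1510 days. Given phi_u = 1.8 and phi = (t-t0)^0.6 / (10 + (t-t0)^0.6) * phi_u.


dt = 1510 - 14 = 1496
phi = 1496^0.6 / (10 + 1496^0.6) * 1.8
= 1.601

1.601


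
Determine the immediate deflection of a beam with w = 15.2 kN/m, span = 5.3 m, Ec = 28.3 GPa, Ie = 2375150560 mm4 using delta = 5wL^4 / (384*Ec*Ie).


Convert: L = 5.3 m = 5300 mm, Ec = 28.3 GPa = 28300 MPa
delta = 5 * 15.2 * 5300^4 / (384 * 28300 * 2375150560)
= 2.32 mm

2.32


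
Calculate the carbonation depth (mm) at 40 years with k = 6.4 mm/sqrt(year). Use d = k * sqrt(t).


depth = k * sqrt(t)
= 6.4 * sqrt(40)
= 40.48 mm

40.48


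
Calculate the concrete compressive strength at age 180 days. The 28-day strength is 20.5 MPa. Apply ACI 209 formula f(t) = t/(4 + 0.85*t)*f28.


f(180) = 180 / (4 + 0.85 * 180) * 20.5
= 180 / 157.0 * 20.5
= 23.5 MPa

23.5


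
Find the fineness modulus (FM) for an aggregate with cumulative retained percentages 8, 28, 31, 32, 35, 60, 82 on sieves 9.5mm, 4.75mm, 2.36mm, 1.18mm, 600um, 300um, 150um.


FM = sum(cumulative % retained) / 100
= 276 / 100
= 2.76

2.76


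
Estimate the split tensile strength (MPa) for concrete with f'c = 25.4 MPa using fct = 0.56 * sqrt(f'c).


fct = 0.56 * sqrt(25.4)
= 0.56 * 5.04
= 2.822 MPa

2.822


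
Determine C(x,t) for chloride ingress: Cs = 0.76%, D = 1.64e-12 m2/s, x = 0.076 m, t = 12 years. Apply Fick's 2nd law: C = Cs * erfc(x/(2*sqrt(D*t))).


t_seconds = 12 * 365.25 * 24 * 3600 = 378691200.0 s
arg = 0.076 / (2 * sqrt(1.64e-12 * 378691200.0))
= 1.5248
erfc(1.5248) = 0.0311
C = 0.76 * 0.0311 = 0.0236%

0.0236


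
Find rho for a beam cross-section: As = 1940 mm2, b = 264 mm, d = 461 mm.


rho = As / (b * d)
= 1940 / (264 * 461)
= 0.0159

0.0159


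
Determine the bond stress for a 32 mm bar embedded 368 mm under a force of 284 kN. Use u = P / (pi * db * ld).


u = P / (pi * db * ld)
= 284 * 1000 / (pi * 32 * 368)
= 7.677 MPa

7.677


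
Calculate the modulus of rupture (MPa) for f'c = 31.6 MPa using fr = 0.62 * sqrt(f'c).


fr = 0.62 * sqrt(31.6)
= 3.485 MPa

3.485


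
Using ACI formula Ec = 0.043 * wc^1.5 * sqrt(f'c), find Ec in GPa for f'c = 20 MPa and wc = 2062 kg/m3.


Ec = 0.043 * 2062^1.5 * sqrt(20) / 1000
= 18.01 GPa

18.01


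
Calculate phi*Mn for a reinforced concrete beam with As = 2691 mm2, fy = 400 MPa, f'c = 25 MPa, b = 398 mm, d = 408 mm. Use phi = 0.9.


a = As * fy / (0.85 * f'c * b)
= 2691 * 400 / (0.85 * 25 * 398)
= 127.2717 mm
Mn = As * fy * (d - a/2) / 10^6
= 370.6736 kN-m
phi*Mn = 0.9 * 370.6736 = 333.61 kN-m

333.61


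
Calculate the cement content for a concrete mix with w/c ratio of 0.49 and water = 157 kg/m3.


Cement = water / (w/c)
= 157 / 0.49
= 320.4 kg/m3

320.4


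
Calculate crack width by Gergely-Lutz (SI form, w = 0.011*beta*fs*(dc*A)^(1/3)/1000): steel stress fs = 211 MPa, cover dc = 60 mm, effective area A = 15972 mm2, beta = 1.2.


w = 0.011 * beta * fs * (dc * A)^(1/3) / 1000
= 0.011 * 1.2 * 211 * (60 * 15972)^(1/3) / 1000
= 0.275 mm

0.275


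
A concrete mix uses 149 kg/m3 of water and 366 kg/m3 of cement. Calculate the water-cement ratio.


w/c = water / cement
w/c = 149 / 366 = 0.407

0.407


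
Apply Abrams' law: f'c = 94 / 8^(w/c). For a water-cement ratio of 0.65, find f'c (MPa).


f'c = 94 / 8^0.65
= 94 / 3.864
= 24.33 MPa

24.33


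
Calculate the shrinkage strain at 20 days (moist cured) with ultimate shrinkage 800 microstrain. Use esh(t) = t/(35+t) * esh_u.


esh(20) = 20 / (35 + 20) * 800
= 20 / 55 * 800
= 290.9 microstrain

290.9


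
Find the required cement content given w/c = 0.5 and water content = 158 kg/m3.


Cement = water / (w/c)
= 158 / 0.5
= 316.0 kg/m3

316.0


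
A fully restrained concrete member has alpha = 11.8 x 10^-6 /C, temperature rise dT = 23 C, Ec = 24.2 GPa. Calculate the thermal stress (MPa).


sigma = alpha * dT * Ec
= 11.8e-6 * 23 * 24.2 * 1000
= 6.568 MPa

6.568


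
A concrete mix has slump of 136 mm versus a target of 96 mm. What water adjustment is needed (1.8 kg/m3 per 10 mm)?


Difference = 96 - 136 = -40 mm
Water adjustment = -40 * 1.8 / 10 = -7.2 kg/m3

-7.2


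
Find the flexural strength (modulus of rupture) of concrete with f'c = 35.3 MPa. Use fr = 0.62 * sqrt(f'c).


fr = 0.62 * sqrt(35.3)
= 3.684 MPa

3.684


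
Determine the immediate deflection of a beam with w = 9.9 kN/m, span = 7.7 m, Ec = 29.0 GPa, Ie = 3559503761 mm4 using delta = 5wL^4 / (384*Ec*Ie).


Convert: L = 7.7 m = 7700 mm, Ec = 29.0 GPa = 29000 MPa
delta = 5 * 9.9 * 7700^4 / (384 * 29000 * 3559503761)
= 4.39 mm

4.39


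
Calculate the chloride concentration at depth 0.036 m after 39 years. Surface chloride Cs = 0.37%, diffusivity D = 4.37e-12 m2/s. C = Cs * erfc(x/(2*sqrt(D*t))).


t_seconds = 39 * 365.25 * 24 * 3600 = 1230746400.0 s
arg = 0.036 / (2 * sqrt(4.37e-12 * 1230746400.0))
= 0.2454
erfc(0.2454) = 0.7285
C = 0.37 * 0.7285 = 0.2695%

0.2695


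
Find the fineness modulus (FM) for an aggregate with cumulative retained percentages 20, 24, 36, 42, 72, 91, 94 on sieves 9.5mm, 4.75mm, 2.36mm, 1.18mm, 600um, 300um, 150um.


FM = sum(cumulative % retained) / 100
= 379 / 100
= 3.79

3.79


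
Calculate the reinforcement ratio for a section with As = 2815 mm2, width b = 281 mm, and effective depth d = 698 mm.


rho = As / (b * d)
= 2815 / (281 * 698)
= 0.0144

0.0144


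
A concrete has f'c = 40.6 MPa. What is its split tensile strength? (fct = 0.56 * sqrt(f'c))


fct = 0.56 * sqrt(40.6)
= 0.56 * 6.372
= 3.568 MPa

3.568


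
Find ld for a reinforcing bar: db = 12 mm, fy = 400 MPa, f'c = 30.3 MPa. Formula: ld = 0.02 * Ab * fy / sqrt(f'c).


Ab = pi * 12^2 / 4 = 113.097 mm2
ld = 0.02 * 113.097 * 400 / sqrt(30.3)
= 164.4 mm

164.4


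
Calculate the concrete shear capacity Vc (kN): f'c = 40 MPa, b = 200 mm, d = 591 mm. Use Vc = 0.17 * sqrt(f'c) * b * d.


Vc = 0.17 * sqrt(40) * 200 * 591 / 1000
= 127.09 kN

127.09


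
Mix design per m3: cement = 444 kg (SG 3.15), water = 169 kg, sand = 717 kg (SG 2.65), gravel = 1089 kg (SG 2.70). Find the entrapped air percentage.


Vol cement = 444 / (3.15 * 1000) = 0.140952 m3
Vol water = 169 / 1000 = 0.169 m3
Vol sand = 717 / (2.65 * 1000) = 0.270566 m3
Vol gravel = 1089 / (2.70 * 1000) = 0.403333 m3
Total solid + water volume = 0.983852 m3
Air = (1 - 0.983852) * 100 = 1.61%

1.61


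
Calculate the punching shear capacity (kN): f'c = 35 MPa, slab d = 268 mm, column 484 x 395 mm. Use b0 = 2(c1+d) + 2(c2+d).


b0 = 2*(484 + 268) + 2*(395 + 268) = 2830 mm
Vc = 0.33 * sqrt(35) * 2830 * 268 / 1000
= 1480.71 kN

1480.71


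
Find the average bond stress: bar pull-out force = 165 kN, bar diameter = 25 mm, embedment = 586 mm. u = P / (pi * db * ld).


u = P / (pi * db * ld)
= 165 * 1000 / (pi * 25 * 586)
= 3.585 MPa

3.585


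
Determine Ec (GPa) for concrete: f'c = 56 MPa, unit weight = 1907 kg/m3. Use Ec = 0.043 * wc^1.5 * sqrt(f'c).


Ec = 0.043 * 1907^1.5 * sqrt(56) / 1000
= 26.8 GPa

26.8


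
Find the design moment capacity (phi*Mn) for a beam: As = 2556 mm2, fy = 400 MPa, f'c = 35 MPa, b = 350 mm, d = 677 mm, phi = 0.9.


a = As * fy / (0.85 * f'c * b)
= 2556 * 400 / (0.85 * 35 * 350)
= 98.1897 mm
Mn = As * fy * (d - a/2) / 10^6
= 641.9702 kN-m
phi*Mn = 0.9 * 641.9702 = 577.77 kN-m

577.77


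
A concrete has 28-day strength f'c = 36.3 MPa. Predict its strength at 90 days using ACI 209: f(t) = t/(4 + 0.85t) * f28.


f(90) = 90 / (4 + 0.85 * 90) * 36.3
= 90 / 80.5 * 36.3
= 40.58 MPa

40.58


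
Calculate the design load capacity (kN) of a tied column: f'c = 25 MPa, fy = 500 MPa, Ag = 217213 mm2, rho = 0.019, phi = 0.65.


Ast = rho * Ag = 0.019 * 217213 = 4127.047 mm2
phi*Pn = 0.65 * 0.80 * (0.85 * 25 * (217213 - 4127.047) + 500 * 4127.047) / 1000
= 3427.63 kN

3427.63


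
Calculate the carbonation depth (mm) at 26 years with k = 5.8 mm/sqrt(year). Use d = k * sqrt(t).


depth = k * sqrt(t)
= 5.8 * sqrt(26)
= 29.57 mm

29.57


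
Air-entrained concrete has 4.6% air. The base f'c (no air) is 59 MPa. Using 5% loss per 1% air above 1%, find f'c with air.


Strength loss = (4.6 - 1) * 5 = 18.0%
f'c = 59 * (1 - 18.0/100)
= 48.38 MPa

48.38


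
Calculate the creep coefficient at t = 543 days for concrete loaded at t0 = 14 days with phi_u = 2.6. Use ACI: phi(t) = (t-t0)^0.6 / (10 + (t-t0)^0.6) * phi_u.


dt = 543 - 14 = 529
phi = 529^0.6 / (10 + 529^0.6) * 2.6
= 2.11

2.11


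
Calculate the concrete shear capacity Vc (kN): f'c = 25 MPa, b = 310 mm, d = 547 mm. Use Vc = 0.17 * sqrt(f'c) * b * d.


Vc = 0.17 * sqrt(25) * 310 * 547 / 1000
= 144.13 kN

144.13


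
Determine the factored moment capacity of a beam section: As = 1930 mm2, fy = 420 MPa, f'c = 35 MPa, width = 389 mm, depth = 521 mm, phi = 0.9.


a = As * fy / (0.85 * f'c * b)
= 1930 * 420 / (0.85 * 35 * 389)
= 70.0439 mm
Mn = As * fy * (d - a/2) / 10^6
= 393.9338 kN-m
phi*Mn = 0.9 * 393.9338 = 354.54 kN-m

354.54


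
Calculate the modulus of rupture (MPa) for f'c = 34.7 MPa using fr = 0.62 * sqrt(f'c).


fr = 0.62 * sqrt(34.7)
= 3.652 MPa

3.652


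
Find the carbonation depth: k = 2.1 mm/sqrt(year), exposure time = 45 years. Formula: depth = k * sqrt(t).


depth = k * sqrt(t)
= 2.1 * sqrt(45)
= 14.09 mm

14.09


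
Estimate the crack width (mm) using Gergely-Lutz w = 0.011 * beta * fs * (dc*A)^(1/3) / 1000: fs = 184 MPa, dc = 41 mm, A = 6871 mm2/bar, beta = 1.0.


w = 0.011 * beta * fs * (dc * A)^(1/3) / 1000
= 0.011 * 1.0 * 184 * (41 * 6871)^(1/3) / 1000
= 0.133 mm

0.133


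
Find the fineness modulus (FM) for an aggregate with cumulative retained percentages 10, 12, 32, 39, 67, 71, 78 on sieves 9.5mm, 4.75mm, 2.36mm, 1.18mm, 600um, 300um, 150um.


FM = sum(cumulative % retained) / 100
= 309 / 100
= 3.09

3.09


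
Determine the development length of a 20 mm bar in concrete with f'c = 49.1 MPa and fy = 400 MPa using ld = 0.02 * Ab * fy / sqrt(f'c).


Ab = pi * 20^2 / 4 = 314.159 mm2
ld = 0.02 * 314.159 * 400 / sqrt(49.1)
= 358.7 mm

358.7


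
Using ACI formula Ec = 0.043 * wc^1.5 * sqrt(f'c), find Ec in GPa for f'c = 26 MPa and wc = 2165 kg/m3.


Ec = 0.043 * 2165^1.5 * sqrt(26) / 1000
= 22.09 GPa

22.09


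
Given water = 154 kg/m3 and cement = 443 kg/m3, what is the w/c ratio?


w/c = water / cement
w/c = 154 / 443 = 0.348

0.348


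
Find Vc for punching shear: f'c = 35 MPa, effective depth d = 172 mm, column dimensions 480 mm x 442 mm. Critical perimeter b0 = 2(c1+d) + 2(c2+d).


b0 = 2*(480 + 172) + 2*(442 + 172) = 2532 mm
Vc = 0.33 * sqrt(35) * 2532 * 172 / 1000
= 850.24 kN

850.24


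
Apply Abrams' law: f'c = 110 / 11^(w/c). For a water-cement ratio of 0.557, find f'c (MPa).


f'c = 110 / 11^0.557
= 110 / 3.802
= 28.93 MPa

28.93


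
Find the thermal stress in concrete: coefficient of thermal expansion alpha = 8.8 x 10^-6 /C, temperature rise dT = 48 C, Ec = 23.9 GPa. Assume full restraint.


sigma = alpha * dT * Ec
= 8.8e-6 * 48 * 23.9 * 1000
= 10.095 MPa

10.095


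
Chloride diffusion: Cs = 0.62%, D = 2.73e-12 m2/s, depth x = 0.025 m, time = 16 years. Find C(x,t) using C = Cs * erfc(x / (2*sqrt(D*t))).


t_seconds = 16 * 365.25 * 24 * 3600 = 504921600.0 s
arg = 0.025 / (2 * sqrt(2.73e-12 * 504921600.0))
= 0.3367
erfc(0.3367) = 0.634
C = 0.62 * 0.634 = 0.3931%

0.3931


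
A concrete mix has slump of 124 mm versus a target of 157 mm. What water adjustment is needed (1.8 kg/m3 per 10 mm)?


Difference = 157 - 124 = 33 mm
Water adjustment = 33 * 1.8 / 10 = 5.9 kg/m3

5.9


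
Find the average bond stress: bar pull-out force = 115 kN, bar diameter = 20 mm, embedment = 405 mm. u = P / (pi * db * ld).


u = P / (pi * db * ld)
= 115 * 1000 / (pi * 20 * 405)
= 4.519 MPa

4.519


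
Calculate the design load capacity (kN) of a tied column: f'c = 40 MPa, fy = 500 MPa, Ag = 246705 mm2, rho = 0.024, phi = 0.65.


Ast = rho * Ag = 0.024 * 246705 = 5920.92 mm2
phi*Pn = 0.65 * 0.80 * (0.85 * 40 * (246705 - 5920.92) + 500 * 5920.92) / 1000
= 5796.5 kN

5796.5


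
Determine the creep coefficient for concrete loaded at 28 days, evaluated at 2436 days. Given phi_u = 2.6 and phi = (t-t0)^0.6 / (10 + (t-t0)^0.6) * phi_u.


dt = 2436 - 28 = 2408
phi = 2408^0.6 / (10 + 2408^0.6) * 2.6
= 2.378

2.378


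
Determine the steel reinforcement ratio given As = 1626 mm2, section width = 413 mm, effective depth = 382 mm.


rho = As / (b * d)
= 1626 / (413 * 382)
= 0.0103

0.0103


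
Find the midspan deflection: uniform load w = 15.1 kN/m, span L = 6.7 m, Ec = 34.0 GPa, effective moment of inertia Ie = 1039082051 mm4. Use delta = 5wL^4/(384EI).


Convert: L = 6.7 m = 6700 mm, Ec = 34.0 GPa = 34000 MPa
delta = 5 * 15.1 * 6700^4 / (384 * 34000 * 1039082051)
= 11.21 mm

11.21


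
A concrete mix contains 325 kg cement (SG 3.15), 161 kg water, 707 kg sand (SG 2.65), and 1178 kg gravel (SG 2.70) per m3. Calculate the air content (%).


Vol cement = 325 / (3.15 * 1000) = 0.103175 m3
Vol water = 161 / 1000 = 0.161 m3
Vol sand = 707 / (2.65 * 1000) = 0.266792 m3
Vol gravel = 1178 / (2.70 * 1000) = 0.436296 m3
Total solid + water volume = 0.967263 m3
Air = (1 - 0.967263) * 100 = 3.27%

3.27


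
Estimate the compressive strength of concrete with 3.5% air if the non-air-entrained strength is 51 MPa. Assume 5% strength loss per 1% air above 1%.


Strength loss = (3.5 - 1) * 5 = 12.5%
f'c = 51 * (1 - 12.5/100)
= 44.62 MPa

44.62


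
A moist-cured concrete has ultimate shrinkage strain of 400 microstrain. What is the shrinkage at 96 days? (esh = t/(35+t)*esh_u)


esh(96) = 96 / (35 + 96) * 400
= 96 / 131 * 400
= 293.1 microstrain

293.1


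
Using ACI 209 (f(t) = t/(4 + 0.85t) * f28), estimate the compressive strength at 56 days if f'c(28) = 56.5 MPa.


f(56) = 56 / (4 + 0.85 * 56) * 56.5
= 56 / 51.6 * 56.5
= 61.32 MPa

61.32


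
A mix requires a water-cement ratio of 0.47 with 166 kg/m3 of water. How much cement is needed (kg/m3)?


Cement = water / (w/c)
= 166 / 0.47
= 353.2 kg/m3

353.2


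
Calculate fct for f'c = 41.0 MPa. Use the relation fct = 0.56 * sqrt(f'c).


fct = 0.56 * sqrt(41.0)
= 0.56 * 6.403
= 3.586 MPa

3.586


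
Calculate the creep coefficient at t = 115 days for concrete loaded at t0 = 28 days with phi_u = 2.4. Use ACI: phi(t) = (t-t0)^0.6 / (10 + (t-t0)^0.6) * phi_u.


dt = 115 - 28 = 87
phi = 87^0.6 / (10 + 87^0.6) * 2.4
= 1.424

1.424


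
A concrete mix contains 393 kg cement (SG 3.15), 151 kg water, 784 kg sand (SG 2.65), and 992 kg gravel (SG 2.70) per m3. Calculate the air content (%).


Vol cement = 393 / (3.15 * 1000) = 0.124762 m3
Vol water = 151 / 1000 = 0.151 m3
Vol sand = 784 / (2.65 * 1000) = 0.295849 m3
Vol gravel = 992 / (2.70 * 1000) = 0.367407 m3
Total solid + water volume = 0.939018 m3
Air = (1 - 0.939018) * 100 = 6.1%

6.1


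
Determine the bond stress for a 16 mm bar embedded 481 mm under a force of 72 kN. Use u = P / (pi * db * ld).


u = P / (pi * db * ld)
= 72 * 1000 / (pi * 16 * 481)
= 2.978 MPa

2.978


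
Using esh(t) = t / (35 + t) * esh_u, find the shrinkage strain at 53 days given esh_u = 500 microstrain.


esh(53) = 53 / (35 + 53) * 500
= 53 / 88 * 500
= 301.1 microstrain

301.1


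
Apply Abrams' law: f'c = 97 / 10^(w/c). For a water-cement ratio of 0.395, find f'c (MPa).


f'c = 97 / 10^0.395
= 97 / 2.483
= 39.06 MPa

39.06


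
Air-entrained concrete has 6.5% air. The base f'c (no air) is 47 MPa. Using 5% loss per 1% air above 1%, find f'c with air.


Strength loss = (6.5 - 1) * 5 = 27.5%
f'c = 47 * (1 - 27.5/100)
= 34.07 MPa

34.07


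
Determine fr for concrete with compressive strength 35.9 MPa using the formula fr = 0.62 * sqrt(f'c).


fr = 0.62 * sqrt(35.9)
= 3.715 MPa

3.715


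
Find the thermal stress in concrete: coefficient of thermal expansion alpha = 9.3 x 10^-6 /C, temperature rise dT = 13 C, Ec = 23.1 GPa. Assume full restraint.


sigma = alpha * dT * Ec
= 9.3e-6 * 13 * 23.1 * 1000
= 2.793 MPa

2.793


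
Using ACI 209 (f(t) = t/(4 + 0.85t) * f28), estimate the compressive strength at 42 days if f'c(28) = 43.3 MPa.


f(42) = 42 / (4 + 0.85 * 42) * 43.3
= 42 / 39.7 * 43.3
= 45.81 MPa

45.81


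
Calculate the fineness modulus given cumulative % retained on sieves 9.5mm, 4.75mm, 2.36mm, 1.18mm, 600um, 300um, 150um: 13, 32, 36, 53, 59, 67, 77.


FM = sum(cumulative % retained) / 100
= 337 / 100
= 3.37

3.37


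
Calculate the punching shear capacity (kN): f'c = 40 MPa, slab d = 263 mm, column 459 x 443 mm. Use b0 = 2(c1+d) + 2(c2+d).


b0 = 2*(459 + 263) + 2*(443 + 263) = 2856 mm
Vc = 0.33 * sqrt(40) * 2856 * 263 / 1000
= 1567.68 kN

1567.68


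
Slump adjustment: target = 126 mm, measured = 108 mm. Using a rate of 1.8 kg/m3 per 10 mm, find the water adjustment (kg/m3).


Difference = 126 - 108 = 18 mm
Water adjustment = 18 * 1.8 / 10 = 3.2 kg/m3

3.2


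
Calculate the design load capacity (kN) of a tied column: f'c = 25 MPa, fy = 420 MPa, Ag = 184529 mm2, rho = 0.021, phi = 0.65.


Ast = rho * Ag = 0.021 * 184529 = 3875.109 mm2
phi*Pn = 0.65 * 0.80 * (0.85 * 25 * (184529 - 3875.109) + 420 * 3875.109) / 1000
= 2842.55 kN

2842.55


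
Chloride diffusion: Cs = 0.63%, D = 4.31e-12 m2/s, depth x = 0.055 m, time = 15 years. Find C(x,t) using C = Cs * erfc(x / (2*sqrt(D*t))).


t_seconds = 15 * 365.25 * 24 * 3600 = 473364000.0 s
arg = 0.055 / (2 * sqrt(4.31e-12 * 473364000.0))
= 0.6088
erfc(0.6088) = 0.3892
C = 0.63 * 0.3892 = 0.2452%

0.2452


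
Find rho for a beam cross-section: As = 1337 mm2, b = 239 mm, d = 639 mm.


rho = As / (b * d)
= 1337 / (239 * 639)
= 0.0088

0.0088


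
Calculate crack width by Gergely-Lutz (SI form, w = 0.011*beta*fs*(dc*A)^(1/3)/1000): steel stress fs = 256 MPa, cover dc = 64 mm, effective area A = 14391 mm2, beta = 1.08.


w = 0.011 * beta * fs * (dc * A)^(1/3) / 1000
= 0.011 * 1.08 * 256 * (64 * 14391)^(1/3) / 1000
= 0.296 mm

0.296


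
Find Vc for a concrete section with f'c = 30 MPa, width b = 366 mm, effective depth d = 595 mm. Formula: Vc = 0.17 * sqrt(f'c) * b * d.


Vc = 0.17 * sqrt(30) * 366 * 595 / 1000
= 202.77 kN

202.77


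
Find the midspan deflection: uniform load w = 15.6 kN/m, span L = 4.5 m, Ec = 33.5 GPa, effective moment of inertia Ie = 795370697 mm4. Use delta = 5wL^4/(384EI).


Convert: L = 4.5 m = 4500 mm, Ec = 33.5 GPa = 33500 MPa
delta = 5 * 15.6 * 4500^4 / (384 * 33500 * 795370697)
= 3.13 mm

3.13


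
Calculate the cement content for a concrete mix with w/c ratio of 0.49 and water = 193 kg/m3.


Cement = water / (w/c)
= 193 / 0.49
= 393.9 kg/m3

393.9


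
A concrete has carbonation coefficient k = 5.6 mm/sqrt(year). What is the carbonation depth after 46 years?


depth = k * sqrt(t)
= 5.6 * sqrt(46)
= 37.98 mm

37.98


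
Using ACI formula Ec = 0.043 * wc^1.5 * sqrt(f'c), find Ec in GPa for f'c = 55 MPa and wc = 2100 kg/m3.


Ec = 0.043 * 2100^1.5 * sqrt(55) / 1000
= 30.69 GPa

30.69


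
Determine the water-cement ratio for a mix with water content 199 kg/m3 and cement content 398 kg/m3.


w/c = water / cement
w/c = 199 / 398 = 0.5

0.5


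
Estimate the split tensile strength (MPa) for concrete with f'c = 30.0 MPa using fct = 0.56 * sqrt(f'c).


fct = 0.56 * sqrt(30.0)
= 0.56 * 5.477
= 3.067 MPa

3.067


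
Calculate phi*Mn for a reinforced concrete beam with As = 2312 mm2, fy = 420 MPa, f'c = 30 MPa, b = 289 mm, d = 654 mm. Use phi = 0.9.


a = As * fy / (0.85 * f'c * b)
= 2312 * 420 / (0.85 * 30 * 289)
= 131.7647 mm
Mn = As * fy * (d - a/2) / 10^6
= 571.0858 kN-m
phi*Mn = 0.9 * 571.0858 = 513.98 kN-m

513.98


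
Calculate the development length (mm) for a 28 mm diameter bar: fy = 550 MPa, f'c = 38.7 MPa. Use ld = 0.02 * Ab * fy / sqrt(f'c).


Ab = pi * 28^2 / 4 = 615.752 mm2
ld = 0.02 * 615.752 * 550 / sqrt(38.7)
= 1088.8 mm

1088.8


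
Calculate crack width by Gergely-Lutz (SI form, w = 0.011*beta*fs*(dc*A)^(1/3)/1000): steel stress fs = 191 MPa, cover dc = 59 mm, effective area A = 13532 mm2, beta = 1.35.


w = 0.011 * beta * fs * (dc * A)^(1/3) / 1000
= 0.011 * 1.35 * 191 * (59 * 13532)^(1/3) / 1000
= 0.263 mm

0.263


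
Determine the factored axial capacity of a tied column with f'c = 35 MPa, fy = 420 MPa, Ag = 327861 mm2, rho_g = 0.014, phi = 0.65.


Ast = rho * Ag = 0.014 * 327861 = 4590.054 mm2
phi*Pn = 0.65 * 0.80 * (0.85 * 35 * (327861 - 4590.054) + 420 * 4590.054) / 1000
= 6003.47 kN

6003.47


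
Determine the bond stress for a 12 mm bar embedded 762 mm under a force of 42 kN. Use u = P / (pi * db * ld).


u = P / (pi * db * ld)
= 42 * 1000 / (pi * 12 * 762)
= 1.462 MPa

1.462


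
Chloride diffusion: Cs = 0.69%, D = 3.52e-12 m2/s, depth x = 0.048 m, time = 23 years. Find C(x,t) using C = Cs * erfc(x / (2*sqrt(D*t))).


t_seconds = 23 * 365.25 * 24 * 3600 = 725824800.0 s
arg = 0.048 / (2 * sqrt(3.52e-12 * 725824800.0))
= 0.4748
erfc(0.4748) = 0.5019
C = 0.69 * 0.5019 = 0.3463%

0.3463


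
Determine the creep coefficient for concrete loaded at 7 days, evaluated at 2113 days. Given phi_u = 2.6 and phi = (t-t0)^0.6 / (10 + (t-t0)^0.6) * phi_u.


dt = 2113 - 7 = 2106
phi = 2106^0.6 / (10 + 2106^0.6) * 2.6
= 2.361

2.361


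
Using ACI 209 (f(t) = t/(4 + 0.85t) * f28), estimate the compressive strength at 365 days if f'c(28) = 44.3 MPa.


f(365) = 365 / (4 + 0.85 * 365) * 44.3
= 365 / 314.25 * 44.3
= 51.45 MPa

51.45


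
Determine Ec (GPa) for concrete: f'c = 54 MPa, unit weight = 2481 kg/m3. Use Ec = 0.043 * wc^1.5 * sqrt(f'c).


Ec = 0.043 * 2481^1.5 * sqrt(54) / 1000
= 39.05 GPa

39.05


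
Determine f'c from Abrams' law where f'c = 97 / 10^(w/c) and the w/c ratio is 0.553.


f'c = 97 / 10^0.553
= 97 / 3.573
= 27.15 MPa

27.15


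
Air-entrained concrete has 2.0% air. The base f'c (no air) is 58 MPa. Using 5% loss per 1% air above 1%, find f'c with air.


Strength loss = (2.0 - 1) * 5 = 5.0%
f'c = 58 * (1 - 5.0/100)
= 55.1 MPa

55.1


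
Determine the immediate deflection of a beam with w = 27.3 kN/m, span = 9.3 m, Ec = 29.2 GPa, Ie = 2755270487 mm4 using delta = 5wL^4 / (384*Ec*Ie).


Convert: L = 9.3 m = 9300 mm, Ec = 29.2 GPa = 29200 MPa
delta = 5 * 27.3 * 9300^4 / (384 * 29200 * 2755270487)
= 33.05 mm

33.05


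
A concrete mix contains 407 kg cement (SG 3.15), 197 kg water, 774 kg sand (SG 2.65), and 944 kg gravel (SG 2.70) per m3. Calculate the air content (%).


Vol cement = 407 / (3.15 * 1000) = 0.129206 m3
Vol water = 197 / 1000 = 0.197 m3
Vol sand = 774 / (2.65 * 1000) = 0.292075 m3
Vol gravel = 944 / (2.70 * 1000) = 0.34963 m3
Total solid + water volume = 0.967911 m3
Air = (1 - 0.967911) * 100 = 3.21%

3.21


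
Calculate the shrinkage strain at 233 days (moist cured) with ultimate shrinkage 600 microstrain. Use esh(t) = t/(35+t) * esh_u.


esh(233) = 233 / (35 + 233) * 600
= 233 / 268 * 600
= 521.6 microstrain

521.6


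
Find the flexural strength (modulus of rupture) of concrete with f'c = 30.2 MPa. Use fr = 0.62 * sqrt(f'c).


fr = 0.62 * sqrt(30.2)
= 3.407 MPa

3.407


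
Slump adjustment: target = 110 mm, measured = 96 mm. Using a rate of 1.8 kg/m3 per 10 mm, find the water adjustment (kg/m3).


Difference = 110 - 96 = 14 mm
Water adjustment = 14 * 1.8 / 10 = 2.5 kg/m3

2.5


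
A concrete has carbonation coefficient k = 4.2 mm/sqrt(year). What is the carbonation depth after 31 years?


depth = k * sqrt(t)
= 4.2 * sqrt(31)
= 23.38 mm

23.38


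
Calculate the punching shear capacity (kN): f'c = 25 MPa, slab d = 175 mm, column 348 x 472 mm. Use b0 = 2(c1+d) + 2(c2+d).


b0 = 2*(348 + 175) + 2*(472 + 175) = 2340 mm
Vc = 0.33 * sqrt(25) * 2340 * 175 / 1000
= 675.68 kN

675.68


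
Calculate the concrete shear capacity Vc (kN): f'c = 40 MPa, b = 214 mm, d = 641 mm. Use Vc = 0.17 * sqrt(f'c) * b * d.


Vc = 0.17 * sqrt(40) * 214 * 641 / 1000
= 147.49 kN

147.49


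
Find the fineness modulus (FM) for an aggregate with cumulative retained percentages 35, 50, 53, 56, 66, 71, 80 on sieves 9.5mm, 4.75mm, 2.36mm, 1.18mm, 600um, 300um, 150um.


FM = sum(cumulative % retained) / 100
= 411 / 100
= 4.11

4.11


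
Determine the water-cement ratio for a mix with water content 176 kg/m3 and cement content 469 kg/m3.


w/c = water / cement
w/c = 176 / 469 = 0.375

0.375


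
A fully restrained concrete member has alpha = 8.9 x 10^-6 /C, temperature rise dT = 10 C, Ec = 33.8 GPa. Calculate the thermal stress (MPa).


sigma = alpha * dT * Ec
= 8.9e-6 * 10 * 33.8 * 1000
= 3.008 MPa

3.008


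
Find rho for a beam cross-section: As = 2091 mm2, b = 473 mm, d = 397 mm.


rho = As / (b * d)
= 2091 / (473 * 397)
= 0.0111

0.0111


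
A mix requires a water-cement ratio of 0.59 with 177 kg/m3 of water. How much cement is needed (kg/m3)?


Cement = water / (w/c)
= 177 / 0.59
= 300.0 kg/m3

300.0
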